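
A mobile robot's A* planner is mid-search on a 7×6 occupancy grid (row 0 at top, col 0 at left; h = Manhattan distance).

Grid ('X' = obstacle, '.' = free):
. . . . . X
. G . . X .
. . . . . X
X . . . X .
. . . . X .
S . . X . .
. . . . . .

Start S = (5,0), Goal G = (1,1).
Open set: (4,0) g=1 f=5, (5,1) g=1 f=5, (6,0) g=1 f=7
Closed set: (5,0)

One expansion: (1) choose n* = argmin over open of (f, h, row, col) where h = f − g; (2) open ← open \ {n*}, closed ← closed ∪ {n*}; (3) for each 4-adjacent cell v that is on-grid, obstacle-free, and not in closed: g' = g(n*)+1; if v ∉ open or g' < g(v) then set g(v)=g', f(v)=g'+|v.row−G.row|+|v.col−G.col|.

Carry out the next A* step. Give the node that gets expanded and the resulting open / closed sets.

step 1: expand (4,0) (f=5, h=4) → closed; open now [(4,1) g=2 f=5, (5,1) g=1 f=5, (6,0) g=1 f=7]

expanded=(4,0); open=[(4,1) g=2 f=5, (5,1) g=1 f=5, (6,0) g=1 f=7]; closed=[(4,0), (5,0)]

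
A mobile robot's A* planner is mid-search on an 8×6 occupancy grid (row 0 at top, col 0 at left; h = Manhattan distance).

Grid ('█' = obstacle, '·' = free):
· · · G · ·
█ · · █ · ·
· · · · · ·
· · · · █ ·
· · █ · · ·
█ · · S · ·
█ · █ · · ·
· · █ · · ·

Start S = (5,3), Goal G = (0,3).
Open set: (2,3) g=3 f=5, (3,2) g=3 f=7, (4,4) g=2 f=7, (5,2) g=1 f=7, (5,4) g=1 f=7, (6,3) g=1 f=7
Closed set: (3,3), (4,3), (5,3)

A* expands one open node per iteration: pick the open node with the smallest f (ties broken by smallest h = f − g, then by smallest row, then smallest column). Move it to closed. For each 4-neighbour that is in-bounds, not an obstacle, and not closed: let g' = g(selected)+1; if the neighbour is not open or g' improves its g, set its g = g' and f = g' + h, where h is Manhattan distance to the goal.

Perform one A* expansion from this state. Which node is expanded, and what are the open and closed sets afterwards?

step 1: expand (2,3) (f=5, h=2) → closed; open now [(2,2) g=4 f=7, (2,4) g=4 f=7, (3,2) g=3 f=7, (4,4) g=2 f=7, (5,2) g=1 f=7, (5,4) g=1 f=7, (6,3) g=1 f=7]

expanded=(2,3); open=[(2,2) g=4 f=7, (2,4) g=4 f=7, (3,2) g=3 f=7, (4,4) g=2 f=7, (5,2) g=1 f=7, (5,4) g=1 f=7, (6,3) g=1 f=7]; closed=[(2,3), (3,3), (4,3), (5,3)]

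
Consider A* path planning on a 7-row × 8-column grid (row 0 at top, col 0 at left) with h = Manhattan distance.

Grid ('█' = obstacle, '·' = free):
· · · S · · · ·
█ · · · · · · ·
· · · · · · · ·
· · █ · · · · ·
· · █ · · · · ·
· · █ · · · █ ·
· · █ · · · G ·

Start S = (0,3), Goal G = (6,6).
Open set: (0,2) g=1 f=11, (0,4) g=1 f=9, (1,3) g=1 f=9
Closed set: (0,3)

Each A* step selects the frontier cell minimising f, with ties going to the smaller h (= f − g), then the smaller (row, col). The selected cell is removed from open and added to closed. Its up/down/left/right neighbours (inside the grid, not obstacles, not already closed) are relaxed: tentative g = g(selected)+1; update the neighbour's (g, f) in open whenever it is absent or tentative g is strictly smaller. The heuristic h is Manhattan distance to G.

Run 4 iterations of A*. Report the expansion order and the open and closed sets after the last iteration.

step 1: expand (0,4) (f=9, h=8) → closed; open now [(0,2) g=1 f=11, (0,5) g=2 f=9, (1,3) g=1 f=9, (1,4) g=2 f=9]
step 2: expand (0,5) (f=9, h=7) → closed; open now [(0,2) g=1 f=11, (0,6) g=3 f=9, (1,3) g=1 f=9, (1,4) g=2 f=9, (1,5) g=3 f=9]
step 3: expand (0,6) (f=9, h=6) → closed; open now [(0,2) g=1 f=11, (0,7) g=4 f=11, (1,3) g=1 f=9, (1,4) g=2 f=9, (1,5) g=3 f=9, (1,6) g=4 f=9]
step 4: expand (1,6) (f=9, h=5) → closed; open now [(0,2) g=1 f=11, (0,7) g=4 f=11, (1,3) g=1 f=9, (1,4) g=2 f=9, (1,5) g=3 f=9, (1,7) g=5 f=11, (2,6) g=5 f=9]

order=[(0,4) → (0,5) → (0,6) → (1,6)]; open=[(0,2) g=1 f=11, (0,7) g=4 f=11, (1,3) g=1 f=9, (1,4) g=2 f=9, (1,5) g=3 f=9, (1,7) g=5 f=11, (2,6) g=5 f=9]; closed=[(0,3), (0,4), (0,5), (0,6), (1,6)]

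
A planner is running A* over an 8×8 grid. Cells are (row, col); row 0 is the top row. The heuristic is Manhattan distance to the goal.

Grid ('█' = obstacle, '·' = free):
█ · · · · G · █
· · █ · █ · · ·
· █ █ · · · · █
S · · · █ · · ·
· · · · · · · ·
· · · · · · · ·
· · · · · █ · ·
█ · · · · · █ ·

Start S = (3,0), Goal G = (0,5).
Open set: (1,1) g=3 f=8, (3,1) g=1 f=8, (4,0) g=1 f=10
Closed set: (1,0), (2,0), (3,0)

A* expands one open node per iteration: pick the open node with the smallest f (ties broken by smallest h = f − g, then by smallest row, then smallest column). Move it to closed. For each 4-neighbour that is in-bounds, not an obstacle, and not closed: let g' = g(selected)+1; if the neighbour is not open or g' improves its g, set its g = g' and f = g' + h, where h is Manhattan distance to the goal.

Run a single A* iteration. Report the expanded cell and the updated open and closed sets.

expanded=(1,1); open=[(0,1) g=4 f=8, (3,1) g=1 f=8, (4,0) g=1 f=10]; closed=[(1,0), (1,1), (2,0), (3,0)]

step 1: expand (1,1) (f=8, h=5) → closed; open now [(0,1) g=4 f=8, (3,1) g=1 f=8, (4,0) g=1 f=10]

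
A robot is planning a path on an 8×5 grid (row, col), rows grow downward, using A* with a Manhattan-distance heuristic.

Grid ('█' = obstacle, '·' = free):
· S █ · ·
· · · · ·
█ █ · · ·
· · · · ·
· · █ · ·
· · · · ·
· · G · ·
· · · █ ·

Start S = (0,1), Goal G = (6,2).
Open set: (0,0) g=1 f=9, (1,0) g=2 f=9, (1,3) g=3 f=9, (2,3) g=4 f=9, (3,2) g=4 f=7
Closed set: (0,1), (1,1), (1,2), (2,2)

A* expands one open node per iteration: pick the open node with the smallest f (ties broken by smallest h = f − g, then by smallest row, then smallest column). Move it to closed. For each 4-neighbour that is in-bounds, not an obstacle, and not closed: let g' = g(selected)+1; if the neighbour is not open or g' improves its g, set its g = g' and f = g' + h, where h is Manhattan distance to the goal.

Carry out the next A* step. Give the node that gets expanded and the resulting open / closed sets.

expanded=(3,2); open=[(0,0) g=1 f=9, (1,0) g=2 f=9, (1,3) g=3 f=9, (2,3) g=4 f=9, (3,1) g=5 f=9, (3,3) g=5 f=9]; closed=[(0,1), (1,1), (1,2), (2,2), (3,2)]

step 1: expand (3,2) (f=7, h=3) → closed; open now [(0,0) g=1 f=9, (1,0) g=2 f=9, (1,3) g=3 f=9, (2,3) g=4 f=9, (3,1) g=5 f=9, (3,3) g=5 f=9]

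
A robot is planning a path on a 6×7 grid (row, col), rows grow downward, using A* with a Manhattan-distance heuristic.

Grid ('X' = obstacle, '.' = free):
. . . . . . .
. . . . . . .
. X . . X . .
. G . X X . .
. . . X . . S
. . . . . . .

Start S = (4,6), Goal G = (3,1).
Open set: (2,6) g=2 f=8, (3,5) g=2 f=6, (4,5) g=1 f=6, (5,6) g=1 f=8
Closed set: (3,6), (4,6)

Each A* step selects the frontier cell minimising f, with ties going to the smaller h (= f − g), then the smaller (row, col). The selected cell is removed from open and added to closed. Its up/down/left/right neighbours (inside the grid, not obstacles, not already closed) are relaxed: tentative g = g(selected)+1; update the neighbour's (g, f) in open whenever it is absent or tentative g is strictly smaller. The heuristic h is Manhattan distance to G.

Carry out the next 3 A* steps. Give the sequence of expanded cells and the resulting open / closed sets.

step 1: expand (3,5) (f=6, h=4) → closed; open now [(2,5) g=3 f=8, (2,6) g=2 f=8, (4,5) g=1 f=6, (5,6) g=1 f=8]
step 2: expand (4,5) (f=6, h=5) → closed; open now [(2,5) g=3 f=8, (2,6) g=2 f=8, (4,4) g=2 f=6, (5,5) g=2 f=8, (5,6) g=1 f=8]
step 3: expand (4,4) (f=6, h=4) → closed; open now [(2,5) g=3 f=8, (2,6) g=2 f=8, (5,4) g=3 f=8, (5,5) g=2 f=8, (5,6) g=1 f=8]

order=[(3,5) → (4,5) → (4,4)]; open=[(2,5) g=3 f=8, (2,6) g=2 f=8, (5,4) g=3 f=8, (5,5) g=2 f=8, (5,6) g=1 f=8]; closed=[(3,5), (3,6), (4,4), (4,5), (4,6)]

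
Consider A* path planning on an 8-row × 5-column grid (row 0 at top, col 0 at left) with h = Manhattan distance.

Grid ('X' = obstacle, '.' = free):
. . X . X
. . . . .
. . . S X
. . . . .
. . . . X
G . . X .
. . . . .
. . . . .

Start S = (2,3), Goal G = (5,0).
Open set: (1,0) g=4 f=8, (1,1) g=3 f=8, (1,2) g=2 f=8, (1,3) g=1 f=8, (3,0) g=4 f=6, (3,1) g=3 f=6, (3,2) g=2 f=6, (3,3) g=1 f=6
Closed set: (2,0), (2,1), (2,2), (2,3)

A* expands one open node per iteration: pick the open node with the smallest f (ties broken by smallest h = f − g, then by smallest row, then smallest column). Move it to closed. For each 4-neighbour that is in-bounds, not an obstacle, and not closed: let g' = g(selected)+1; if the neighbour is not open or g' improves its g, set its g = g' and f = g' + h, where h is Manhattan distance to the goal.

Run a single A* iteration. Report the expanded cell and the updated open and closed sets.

step 1: expand (3,0) (f=6, h=2) → closed; open now [(1,0) g=4 f=8, (1,1) g=3 f=8, (1,2) g=2 f=8, (1,3) g=1 f=8, (3,1) g=3 f=6, (3,2) g=2 f=6, (3,3) g=1 f=6, (4,0) g=5 f=6]

expanded=(3,0); open=[(1,0) g=4 f=8, (1,1) g=3 f=8, (1,2) g=2 f=8, (1,3) g=1 f=8, (3,1) g=3 f=6, (3,2) g=2 f=6, (3,3) g=1 f=6, (4,0) g=5 f=6]; closed=[(2,0), (2,1), (2,2), (2,3), (3,0)]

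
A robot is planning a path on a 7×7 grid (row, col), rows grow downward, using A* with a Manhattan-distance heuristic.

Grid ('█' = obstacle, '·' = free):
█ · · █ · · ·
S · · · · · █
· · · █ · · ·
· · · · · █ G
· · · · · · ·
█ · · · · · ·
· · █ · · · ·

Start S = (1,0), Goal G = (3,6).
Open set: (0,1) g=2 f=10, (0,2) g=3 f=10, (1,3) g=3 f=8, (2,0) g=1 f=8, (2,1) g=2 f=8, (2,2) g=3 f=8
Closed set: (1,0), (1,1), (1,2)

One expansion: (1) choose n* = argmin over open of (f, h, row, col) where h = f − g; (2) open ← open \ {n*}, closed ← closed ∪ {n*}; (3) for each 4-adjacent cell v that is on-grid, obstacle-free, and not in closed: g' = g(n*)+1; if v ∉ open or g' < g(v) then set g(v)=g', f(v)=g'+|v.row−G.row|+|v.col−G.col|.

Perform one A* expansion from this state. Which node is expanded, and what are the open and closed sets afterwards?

expanded=(1,3); open=[(0,1) g=2 f=10, (0,2) g=3 f=10, (1,4) g=4 f=8, (2,0) g=1 f=8, (2,1) g=2 f=8, (2,2) g=3 f=8]; closed=[(1,0), (1,1), (1,2), (1,3)]

step 1: expand (1,3) (f=8, h=5) → closed; open now [(0,1) g=2 f=10, (0,2) g=3 f=10, (1,4) g=4 f=8, (2,0) g=1 f=8, (2,1) g=2 f=8, (2,2) g=3 f=8]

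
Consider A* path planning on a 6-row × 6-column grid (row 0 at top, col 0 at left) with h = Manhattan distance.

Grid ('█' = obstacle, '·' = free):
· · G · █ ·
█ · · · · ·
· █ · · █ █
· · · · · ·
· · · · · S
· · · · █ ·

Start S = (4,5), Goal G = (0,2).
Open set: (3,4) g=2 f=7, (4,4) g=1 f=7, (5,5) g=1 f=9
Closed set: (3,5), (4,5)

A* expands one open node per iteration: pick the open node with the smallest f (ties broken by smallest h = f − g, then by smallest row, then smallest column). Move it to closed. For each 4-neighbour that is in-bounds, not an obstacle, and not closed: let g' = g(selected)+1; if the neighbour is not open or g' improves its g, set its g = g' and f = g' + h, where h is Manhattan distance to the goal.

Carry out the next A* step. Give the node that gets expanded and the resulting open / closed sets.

expanded=(3,4); open=[(3,3) g=3 f=7, (4,4) g=1 f=7, (5,5) g=1 f=9]; closed=[(3,4), (3,5), (4,5)]

step 1: expand (3,4) (f=7, h=5) → closed; open now [(3,3) g=3 f=7, (4,4) g=1 f=7, (5,5) g=1 f=9]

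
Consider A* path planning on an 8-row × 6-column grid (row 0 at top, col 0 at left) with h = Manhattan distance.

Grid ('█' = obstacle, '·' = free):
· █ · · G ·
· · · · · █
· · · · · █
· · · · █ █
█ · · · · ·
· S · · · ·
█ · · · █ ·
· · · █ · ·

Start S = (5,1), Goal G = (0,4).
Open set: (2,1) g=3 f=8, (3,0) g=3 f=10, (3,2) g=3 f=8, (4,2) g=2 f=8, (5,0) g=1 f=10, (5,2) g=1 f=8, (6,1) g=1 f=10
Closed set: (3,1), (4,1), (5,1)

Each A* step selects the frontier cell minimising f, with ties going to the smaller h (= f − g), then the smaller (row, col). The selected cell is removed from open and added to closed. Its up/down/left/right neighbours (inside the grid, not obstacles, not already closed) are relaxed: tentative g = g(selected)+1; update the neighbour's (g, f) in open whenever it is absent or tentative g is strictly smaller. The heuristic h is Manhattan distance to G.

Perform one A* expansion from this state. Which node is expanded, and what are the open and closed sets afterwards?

step 1: expand (2,1) (f=8, h=5) → closed; open now [(1,1) g=4 f=8, (2,0) g=4 f=10, (2,2) g=4 f=8, (3,0) g=3 f=10, (3,2) g=3 f=8, (4,2) g=2 f=8, (5,0) g=1 f=10, (5,2) g=1 f=8, (6,1) g=1 f=10]

expanded=(2,1); open=[(1,1) g=4 f=8, (2,0) g=4 f=10, (2,2) g=4 f=8, (3,0) g=3 f=10, (3,2) g=3 f=8, (4,2) g=2 f=8, (5,0) g=1 f=10, (5,2) g=1 f=8, (6,1) g=1 f=10]; closed=[(2,1), (3,1), (4,1), (5,1)]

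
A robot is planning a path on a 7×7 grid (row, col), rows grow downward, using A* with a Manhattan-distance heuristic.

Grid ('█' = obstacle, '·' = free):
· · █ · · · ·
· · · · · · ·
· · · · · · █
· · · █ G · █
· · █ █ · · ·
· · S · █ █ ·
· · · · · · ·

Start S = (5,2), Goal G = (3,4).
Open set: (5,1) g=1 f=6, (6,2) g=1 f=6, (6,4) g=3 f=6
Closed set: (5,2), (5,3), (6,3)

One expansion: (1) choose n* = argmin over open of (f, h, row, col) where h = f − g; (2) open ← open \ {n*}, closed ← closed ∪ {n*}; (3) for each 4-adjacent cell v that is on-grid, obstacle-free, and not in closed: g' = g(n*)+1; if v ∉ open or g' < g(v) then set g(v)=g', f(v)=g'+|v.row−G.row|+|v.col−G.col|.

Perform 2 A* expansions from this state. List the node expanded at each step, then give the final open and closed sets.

step 1: expand (6,4) (f=6, h=3) → closed; open now [(5,1) g=1 f=6, (6,2) g=1 f=6, (6,5) g=4 f=8]
step 2: expand (5,1) (f=6, h=5) → closed; open now [(4,1) g=2 f=6, (5,0) g=2 f=8, (6,1) g=2 f=8, (6,2) g=1 f=6, (6,5) g=4 f=8]

order=[(6,4) → (5,1)]; open=[(4,1) g=2 f=6, (5,0) g=2 f=8, (6,1) g=2 f=8, (6,2) g=1 f=6, (6,5) g=4 f=8]; closed=[(5,1), (5,2), (5,3), (6,3), (6,4)]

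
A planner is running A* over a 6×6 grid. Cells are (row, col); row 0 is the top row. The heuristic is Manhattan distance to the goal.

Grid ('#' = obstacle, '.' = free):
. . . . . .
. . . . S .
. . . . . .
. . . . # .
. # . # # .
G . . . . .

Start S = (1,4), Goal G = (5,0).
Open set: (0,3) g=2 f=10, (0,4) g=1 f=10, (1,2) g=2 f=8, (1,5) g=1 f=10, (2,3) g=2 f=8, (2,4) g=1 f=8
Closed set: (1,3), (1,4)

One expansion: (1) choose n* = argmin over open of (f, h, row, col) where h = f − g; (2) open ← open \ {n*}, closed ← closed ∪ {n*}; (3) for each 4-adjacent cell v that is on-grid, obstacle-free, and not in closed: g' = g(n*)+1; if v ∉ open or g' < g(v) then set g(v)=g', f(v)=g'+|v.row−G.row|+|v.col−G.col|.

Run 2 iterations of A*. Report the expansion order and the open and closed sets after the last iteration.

step 1: expand (1,2) (f=8, h=6) → closed; open now [(0,2) g=3 f=10, (0,3) g=2 f=10, (0,4) g=1 f=10, (1,1) g=3 f=8, (1,5) g=1 f=10, (2,2) g=3 f=8, (2,3) g=2 f=8, (2,4) g=1 f=8]
step 2: expand (1,1) (f=8, h=5) → closed; open now [(0,1) g=4 f=10, (0,2) g=3 f=10, (0,3) g=2 f=10, (0,4) g=1 f=10, (1,0) g=4 f=8, (1,5) g=1 f=10, (2,1) g=4 f=8, (2,2) g=3 f=8, (2,3) g=2 f=8, (2,4) g=1 f=8]

order=[(1,2) → (1,1)]; open=[(0,1) g=4 f=10, (0,2) g=3 f=10, (0,3) g=2 f=10, (0,4) g=1 f=10, (1,0) g=4 f=8, (1,5) g=1 f=10, (2,1) g=4 f=8, (2,2) g=3 f=8, (2,3) g=2 f=8, (2,4) g=1 f=8]; closed=[(1,1), (1,2), (1,3), (1,4)]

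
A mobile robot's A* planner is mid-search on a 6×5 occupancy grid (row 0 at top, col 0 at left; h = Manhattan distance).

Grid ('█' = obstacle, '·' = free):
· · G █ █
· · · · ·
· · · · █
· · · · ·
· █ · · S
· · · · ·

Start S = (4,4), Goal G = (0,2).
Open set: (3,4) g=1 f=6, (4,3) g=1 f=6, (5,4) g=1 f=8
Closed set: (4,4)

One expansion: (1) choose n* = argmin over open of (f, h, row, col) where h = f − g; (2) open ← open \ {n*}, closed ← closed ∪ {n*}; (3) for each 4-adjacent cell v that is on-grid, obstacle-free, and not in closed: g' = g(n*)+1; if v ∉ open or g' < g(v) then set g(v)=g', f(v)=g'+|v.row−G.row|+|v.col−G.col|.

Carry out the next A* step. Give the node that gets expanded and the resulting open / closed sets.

step 1: expand (3,4) (f=6, h=5) → closed; open now [(3,3) g=2 f=6, (4,3) g=1 f=6, (5,4) g=1 f=8]

expanded=(3,4); open=[(3,3) g=2 f=6, (4,3) g=1 f=6, (5,4) g=1 f=8]; closed=[(3,4), (4,4)]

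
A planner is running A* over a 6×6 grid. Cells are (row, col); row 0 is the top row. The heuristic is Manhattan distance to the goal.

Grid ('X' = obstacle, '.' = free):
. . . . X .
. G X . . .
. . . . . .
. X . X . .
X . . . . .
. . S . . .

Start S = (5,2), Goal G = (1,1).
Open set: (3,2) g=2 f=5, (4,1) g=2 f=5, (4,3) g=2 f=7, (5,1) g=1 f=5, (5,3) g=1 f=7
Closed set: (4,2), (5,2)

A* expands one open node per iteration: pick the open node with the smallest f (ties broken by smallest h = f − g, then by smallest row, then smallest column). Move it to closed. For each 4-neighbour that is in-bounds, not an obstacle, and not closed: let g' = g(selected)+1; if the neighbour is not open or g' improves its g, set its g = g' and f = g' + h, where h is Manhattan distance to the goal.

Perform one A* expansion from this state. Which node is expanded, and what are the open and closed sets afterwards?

step 1: expand (3,2) (f=5, h=3) → closed; open now [(2,2) g=3 f=5, (4,1) g=2 f=5, (4,3) g=2 f=7, (5,1) g=1 f=5, (5,3) g=1 f=7]

expanded=(3,2); open=[(2,2) g=3 f=5, (4,1) g=2 f=5, (4,3) g=2 f=7, (5,1) g=1 f=5, (5,3) g=1 f=7]; closed=[(3,2), (4,2), (5,2)]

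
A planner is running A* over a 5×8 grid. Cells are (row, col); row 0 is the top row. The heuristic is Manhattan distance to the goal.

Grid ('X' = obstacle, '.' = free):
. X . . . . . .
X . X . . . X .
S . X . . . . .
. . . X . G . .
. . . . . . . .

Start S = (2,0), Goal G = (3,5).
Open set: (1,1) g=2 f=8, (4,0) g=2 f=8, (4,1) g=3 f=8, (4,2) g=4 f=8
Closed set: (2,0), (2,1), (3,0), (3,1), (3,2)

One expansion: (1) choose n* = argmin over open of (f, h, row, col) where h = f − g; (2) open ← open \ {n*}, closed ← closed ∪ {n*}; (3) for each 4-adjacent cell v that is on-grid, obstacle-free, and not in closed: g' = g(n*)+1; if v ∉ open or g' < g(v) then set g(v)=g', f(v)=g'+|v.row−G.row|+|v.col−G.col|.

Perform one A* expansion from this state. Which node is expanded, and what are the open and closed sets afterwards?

expanded=(4,2); open=[(1,1) g=2 f=8, (4,0) g=2 f=8, (4,1) g=3 f=8, (4,3) g=5 f=8]; closed=[(2,0), (2,1), (3,0), (3,1), (3,2), (4,2)]

step 1: expand (4,2) (f=8, h=4) → closed; open now [(1,1) g=2 f=8, (4,0) g=2 f=8, (4,1) g=3 f=8, (4,3) g=5 f=8]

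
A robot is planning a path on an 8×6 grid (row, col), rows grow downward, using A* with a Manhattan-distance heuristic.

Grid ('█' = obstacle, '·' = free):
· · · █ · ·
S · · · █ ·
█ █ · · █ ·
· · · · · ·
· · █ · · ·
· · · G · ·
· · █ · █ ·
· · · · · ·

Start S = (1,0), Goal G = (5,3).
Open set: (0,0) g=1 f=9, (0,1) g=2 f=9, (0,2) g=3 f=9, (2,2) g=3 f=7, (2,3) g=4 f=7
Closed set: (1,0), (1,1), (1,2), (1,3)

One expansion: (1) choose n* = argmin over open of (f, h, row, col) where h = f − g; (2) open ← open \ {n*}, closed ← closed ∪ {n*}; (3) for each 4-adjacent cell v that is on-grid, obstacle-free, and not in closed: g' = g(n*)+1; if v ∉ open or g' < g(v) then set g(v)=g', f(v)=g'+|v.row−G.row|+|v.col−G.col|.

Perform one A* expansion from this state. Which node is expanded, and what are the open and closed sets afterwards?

expanded=(2,3); open=[(0,0) g=1 f=9, (0,1) g=2 f=9, (0,2) g=3 f=9, (2,2) g=3 f=7, (3,3) g=5 f=7]; closed=[(1,0), (1,1), (1,2), (1,3), (2,3)]

step 1: expand (2,3) (f=7, h=3) → closed; open now [(0,0) g=1 f=9, (0,1) g=2 f=9, (0,2) g=3 f=9, (2,2) g=3 f=7, (3,3) g=5 f=7]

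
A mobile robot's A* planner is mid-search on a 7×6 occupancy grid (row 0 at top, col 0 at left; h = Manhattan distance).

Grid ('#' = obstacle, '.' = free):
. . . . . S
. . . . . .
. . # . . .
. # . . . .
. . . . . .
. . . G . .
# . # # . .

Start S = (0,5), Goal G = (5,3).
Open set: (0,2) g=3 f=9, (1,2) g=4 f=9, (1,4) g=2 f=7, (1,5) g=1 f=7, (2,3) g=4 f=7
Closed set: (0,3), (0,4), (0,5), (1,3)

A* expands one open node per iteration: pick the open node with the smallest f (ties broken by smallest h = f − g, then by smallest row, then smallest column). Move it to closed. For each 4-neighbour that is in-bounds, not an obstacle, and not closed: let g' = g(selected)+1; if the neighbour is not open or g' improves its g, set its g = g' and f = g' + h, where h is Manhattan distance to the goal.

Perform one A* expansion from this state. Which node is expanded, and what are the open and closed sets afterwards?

expanded=(2,3); open=[(0,2) g=3 f=9, (1,2) g=4 f=9, (1,4) g=2 f=7, (1,5) g=1 f=7, (2,4) g=5 f=9, (3,3) g=5 f=7]; closed=[(0,3), (0,4), (0,5), (1,3), (2,3)]

step 1: expand (2,3) (f=7, h=3) → closed; open now [(0,2) g=3 f=9, (1,2) g=4 f=9, (1,4) g=2 f=7, (1,5) g=1 f=7, (2,4) g=5 f=9, (3,3) g=5 f=7]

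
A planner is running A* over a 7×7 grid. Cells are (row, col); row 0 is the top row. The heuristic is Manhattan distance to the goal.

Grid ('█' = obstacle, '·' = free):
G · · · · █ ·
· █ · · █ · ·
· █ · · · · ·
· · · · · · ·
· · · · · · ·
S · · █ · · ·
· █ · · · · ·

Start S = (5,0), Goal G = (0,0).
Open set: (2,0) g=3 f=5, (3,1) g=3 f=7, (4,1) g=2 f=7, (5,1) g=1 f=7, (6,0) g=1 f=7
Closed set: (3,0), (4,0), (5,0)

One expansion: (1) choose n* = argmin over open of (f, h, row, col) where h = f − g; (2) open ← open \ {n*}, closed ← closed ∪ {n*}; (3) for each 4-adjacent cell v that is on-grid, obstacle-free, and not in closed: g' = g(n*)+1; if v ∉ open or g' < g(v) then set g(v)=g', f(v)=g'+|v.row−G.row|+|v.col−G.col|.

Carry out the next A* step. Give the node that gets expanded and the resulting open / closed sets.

expanded=(2,0); open=[(1,0) g=4 f=5, (3,1) g=3 f=7, (4,1) g=2 f=7, (5,1) g=1 f=7, (6,0) g=1 f=7]; closed=[(2,0), (3,0), (4,0), (5,0)]

step 1: expand (2,0) (f=5, h=2) → closed; open now [(1,0) g=4 f=5, (3,1) g=3 f=7, (4,1) g=2 f=7, (5,1) g=1 f=7, (6,0) g=1 f=7]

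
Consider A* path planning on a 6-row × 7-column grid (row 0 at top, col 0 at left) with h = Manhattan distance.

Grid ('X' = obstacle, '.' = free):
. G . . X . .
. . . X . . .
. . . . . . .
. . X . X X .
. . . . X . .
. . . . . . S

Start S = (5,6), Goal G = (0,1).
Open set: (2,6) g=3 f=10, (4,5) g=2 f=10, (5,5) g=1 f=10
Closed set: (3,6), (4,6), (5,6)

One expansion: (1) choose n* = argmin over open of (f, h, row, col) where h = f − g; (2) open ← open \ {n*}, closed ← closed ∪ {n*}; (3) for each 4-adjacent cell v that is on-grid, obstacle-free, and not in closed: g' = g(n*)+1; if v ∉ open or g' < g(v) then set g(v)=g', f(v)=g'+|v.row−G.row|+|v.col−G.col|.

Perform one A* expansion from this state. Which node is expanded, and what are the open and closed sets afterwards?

step 1: expand (2,6) (f=10, h=7) → closed; open now [(1,6) g=4 f=10, (2,5) g=4 f=10, (4,5) g=2 f=10, (5,5) g=1 f=10]

expanded=(2,6); open=[(1,6) g=4 f=10, (2,5) g=4 f=10, (4,5) g=2 f=10, (5,5) g=1 f=10]; closed=[(2,6), (3,6), (4,6), (5,6)]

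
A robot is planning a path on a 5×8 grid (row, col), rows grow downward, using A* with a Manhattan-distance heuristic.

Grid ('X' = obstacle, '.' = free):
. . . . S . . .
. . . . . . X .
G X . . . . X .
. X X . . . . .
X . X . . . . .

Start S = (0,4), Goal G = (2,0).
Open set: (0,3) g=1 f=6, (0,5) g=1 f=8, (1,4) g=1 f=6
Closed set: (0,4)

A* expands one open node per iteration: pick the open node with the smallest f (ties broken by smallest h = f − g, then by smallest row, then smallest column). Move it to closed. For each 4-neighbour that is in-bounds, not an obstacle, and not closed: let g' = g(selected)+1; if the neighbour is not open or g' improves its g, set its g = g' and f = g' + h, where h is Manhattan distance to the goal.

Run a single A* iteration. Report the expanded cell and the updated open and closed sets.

expanded=(0,3); open=[(0,2) g=2 f=6, (0,5) g=1 f=8, (1,3) g=2 f=6, (1,4) g=1 f=6]; closed=[(0,3), (0,4)]

step 1: expand (0,3) (f=6, h=5) → closed; open now [(0,2) g=2 f=6, (0,5) g=1 f=8, (1,3) g=2 f=6, (1,4) g=1 f=6]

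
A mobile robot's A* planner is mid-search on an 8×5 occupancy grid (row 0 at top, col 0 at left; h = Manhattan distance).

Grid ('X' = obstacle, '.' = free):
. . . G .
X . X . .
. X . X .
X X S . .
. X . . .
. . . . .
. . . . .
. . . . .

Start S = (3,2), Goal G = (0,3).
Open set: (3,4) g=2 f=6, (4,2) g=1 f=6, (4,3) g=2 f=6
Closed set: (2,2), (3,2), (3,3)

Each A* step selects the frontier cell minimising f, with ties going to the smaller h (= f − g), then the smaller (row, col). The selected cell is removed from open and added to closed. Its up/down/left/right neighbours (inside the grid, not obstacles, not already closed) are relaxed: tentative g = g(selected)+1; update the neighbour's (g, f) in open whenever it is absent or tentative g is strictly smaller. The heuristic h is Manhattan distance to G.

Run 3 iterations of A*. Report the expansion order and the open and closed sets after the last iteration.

order=[(3,4) → (2,4) → (1,4)]; open=[(0,4) g=5 f=6, (1,3) g=5 f=6, (4,2) g=1 f=6, (4,3) g=2 f=6, (4,4) g=3 f=8]; closed=[(1,4), (2,2), (2,4), (3,2), (3,3), (3,4)]

step 1: expand (3,4) (f=6, h=4) → closed; open now [(2,4) g=3 f=6, (4,2) g=1 f=6, (4,3) g=2 f=6, (4,4) g=3 f=8]
step 2: expand (2,4) (f=6, h=3) → closed; open now [(1,4) g=4 f=6, (4,2) g=1 f=6, (4,3) g=2 f=6, (4,4) g=3 f=8]
step 3: expand (1,4) (f=6, h=2) → closed; open now [(0,4) g=5 f=6, (1,3) g=5 f=6, (4,2) g=1 f=6, (4,3) g=2 f=6, (4,4) g=3 f=8]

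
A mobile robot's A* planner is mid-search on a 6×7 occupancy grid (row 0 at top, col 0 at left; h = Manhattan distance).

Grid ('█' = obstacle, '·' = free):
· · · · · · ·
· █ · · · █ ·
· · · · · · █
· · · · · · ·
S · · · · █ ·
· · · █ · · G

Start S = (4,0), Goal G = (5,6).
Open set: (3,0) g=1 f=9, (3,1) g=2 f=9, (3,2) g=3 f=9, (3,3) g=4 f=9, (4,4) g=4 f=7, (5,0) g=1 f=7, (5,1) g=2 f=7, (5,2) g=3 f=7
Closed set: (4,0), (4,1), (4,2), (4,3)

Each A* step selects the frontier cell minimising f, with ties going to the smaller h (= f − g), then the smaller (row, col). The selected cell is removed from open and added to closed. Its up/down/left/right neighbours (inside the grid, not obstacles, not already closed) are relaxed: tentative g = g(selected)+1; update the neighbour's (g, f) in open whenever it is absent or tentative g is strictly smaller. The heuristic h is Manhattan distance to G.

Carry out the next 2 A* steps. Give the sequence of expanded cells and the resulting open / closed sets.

step 1: expand (4,4) (f=7, h=3) → closed; open now [(3,0) g=1 f=9, (3,1) g=2 f=9, (3,2) g=3 f=9, (3,3) g=4 f=9, (3,4) g=5 f=9, (5,0) g=1 f=7, (5,1) g=2 f=7, (5,2) g=3 f=7, (5,4) g=5 f=7]
step 2: expand (5,4) (f=7, h=2) → closed; open now [(3,0) g=1 f=9, (3,1) g=2 f=9, (3,2) g=3 f=9, (3,3) g=4 f=9, (3,4) g=5 f=9, (5,0) g=1 f=7, (5,1) g=2 f=7, (5,2) g=3 f=7, (5,5) g=6 f=7]

order=[(4,4) → (5,4)]; open=[(3,0) g=1 f=9, (3,1) g=2 f=9, (3,2) g=3 f=9, (3,3) g=4 f=9, (3,4) g=5 f=9, (5,0) g=1 f=7, (5,1) g=2 f=7, (5,2) g=3 f=7, (5,5) g=6 f=7]; closed=[(4,0), (4,1), (4,2), (4,3), (4,4), (5,4)]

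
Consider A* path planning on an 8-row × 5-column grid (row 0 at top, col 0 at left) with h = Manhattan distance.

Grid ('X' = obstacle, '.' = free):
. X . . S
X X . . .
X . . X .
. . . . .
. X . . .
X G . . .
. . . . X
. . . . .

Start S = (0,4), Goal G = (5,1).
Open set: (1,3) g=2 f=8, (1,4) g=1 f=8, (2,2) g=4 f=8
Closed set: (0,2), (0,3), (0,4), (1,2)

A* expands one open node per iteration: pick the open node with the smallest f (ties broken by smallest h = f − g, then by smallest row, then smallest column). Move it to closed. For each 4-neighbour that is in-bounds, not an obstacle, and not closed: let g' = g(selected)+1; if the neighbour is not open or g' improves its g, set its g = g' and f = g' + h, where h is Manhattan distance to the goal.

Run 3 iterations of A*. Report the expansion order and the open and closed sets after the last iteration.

step 1: expand (2,2) (f=8, h=4) → closed; open now [(1,3) g=2 f=8, (1,4) g=1 f=8, (2,1) g=5 f=8, (3,2) g=5 f=8]
step 2: expand (2,1) (f=8, h=3) → closed; open now [(1,3) g=2 f=8, (1,4) g=1 f=8, (3,1) g=6 f=8, (3,2) g=5 f=8]
step 3: expand (3,1) (f=8, h=2) → closed; open now [(1,3) g=2 f=8, (1,4) g=1 f=8, (3,0) g=7 f=10, (3,2) g=5 f=8]

order=[(2,2) → (2,1) → (3,1)]; open=[(1,3) g=2 f=8, (1,4) g=1 f=8, (3,0) g=7 f=10, (3,2) g=5 f=8]; closed=[(0,2), (0,3), (0,4), (1,2), (2,1), (2,2), (3,1)]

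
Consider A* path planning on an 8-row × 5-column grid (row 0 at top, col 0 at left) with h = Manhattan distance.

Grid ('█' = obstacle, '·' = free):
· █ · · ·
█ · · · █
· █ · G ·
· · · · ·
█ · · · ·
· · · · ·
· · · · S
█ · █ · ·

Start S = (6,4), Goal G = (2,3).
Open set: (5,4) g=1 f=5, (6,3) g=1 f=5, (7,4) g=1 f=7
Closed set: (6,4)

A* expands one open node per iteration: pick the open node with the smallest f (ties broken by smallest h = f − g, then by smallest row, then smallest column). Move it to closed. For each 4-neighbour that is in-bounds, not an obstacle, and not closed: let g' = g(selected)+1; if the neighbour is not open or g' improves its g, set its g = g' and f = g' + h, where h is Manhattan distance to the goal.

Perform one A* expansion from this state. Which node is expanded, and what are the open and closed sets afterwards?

step 1: expand (5,4) (f=5, h=4) → closed; open now [(4,4) g=2 f=5, (5,3) g=2 f=5, (6,3) g=1 f=5, (7,4) g=1 f=7]

expanded=(5,4); open=[(4,4) g=2 f=5, (5,3) g=2 f=5, (6,3) g=1 f=5, (7,4) g=1 f=7]; closed=[(5,4), (6,4)]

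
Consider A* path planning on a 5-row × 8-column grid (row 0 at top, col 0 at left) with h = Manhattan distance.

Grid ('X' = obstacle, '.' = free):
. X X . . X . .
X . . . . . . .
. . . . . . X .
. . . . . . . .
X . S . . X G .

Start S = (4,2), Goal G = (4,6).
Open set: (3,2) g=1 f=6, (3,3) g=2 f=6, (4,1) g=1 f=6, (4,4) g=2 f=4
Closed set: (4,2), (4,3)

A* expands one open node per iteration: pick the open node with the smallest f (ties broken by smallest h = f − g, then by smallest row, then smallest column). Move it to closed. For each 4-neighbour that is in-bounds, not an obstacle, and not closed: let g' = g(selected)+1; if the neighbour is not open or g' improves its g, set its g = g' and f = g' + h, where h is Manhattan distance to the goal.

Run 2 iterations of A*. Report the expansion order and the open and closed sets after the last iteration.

step 1: expand (4,4) (f=4, h=2) → closed; open now [(3,2) g=1 f=6, (3,3) g=2 f=6, (3,4) g=3 f=6, (4,1) g=1 f=6]
step 2: expand (3,4) (f=6, h=3) → closed; open now [(2,4) g=4 f=8, (3,2) g=1 f=6, (3,3) g=2 f=6, (3,5) g=4 f=6, (4,1) g=1 f=6]

order=[(4,4) → (3,4)]; open=[(2,4) g=4 f=8, (3,2) g=1 f=6, (3,3) g=2 f=6, (3,5) g=4 f=6, (4,1) g=1 f=6]; closed=[(3,4), (4,2), (4,3), (4,4)]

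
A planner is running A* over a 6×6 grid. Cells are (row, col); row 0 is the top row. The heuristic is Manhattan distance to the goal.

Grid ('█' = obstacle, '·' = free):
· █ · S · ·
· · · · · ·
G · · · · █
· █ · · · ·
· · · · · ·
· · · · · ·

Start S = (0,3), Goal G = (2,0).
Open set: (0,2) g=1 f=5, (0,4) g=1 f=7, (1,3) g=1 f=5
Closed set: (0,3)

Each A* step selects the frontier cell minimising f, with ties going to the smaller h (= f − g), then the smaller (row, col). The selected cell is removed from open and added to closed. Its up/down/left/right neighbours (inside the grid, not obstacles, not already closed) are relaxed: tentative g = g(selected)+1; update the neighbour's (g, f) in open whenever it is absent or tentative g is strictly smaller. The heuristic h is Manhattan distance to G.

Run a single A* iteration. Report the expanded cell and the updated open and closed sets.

step 1: expand (0,2) (f=5, h=4) → closed; open now [(0,4) g=1 f=7, (1,2) g=2 f=5, (1,3) g=1 f=5]

expanded=(0,2); open=[(0,4) g=1 f=7, (1,2) g=2 f=5, (1,3) g=1 f=5]; closed=[(0,2), (0,3)]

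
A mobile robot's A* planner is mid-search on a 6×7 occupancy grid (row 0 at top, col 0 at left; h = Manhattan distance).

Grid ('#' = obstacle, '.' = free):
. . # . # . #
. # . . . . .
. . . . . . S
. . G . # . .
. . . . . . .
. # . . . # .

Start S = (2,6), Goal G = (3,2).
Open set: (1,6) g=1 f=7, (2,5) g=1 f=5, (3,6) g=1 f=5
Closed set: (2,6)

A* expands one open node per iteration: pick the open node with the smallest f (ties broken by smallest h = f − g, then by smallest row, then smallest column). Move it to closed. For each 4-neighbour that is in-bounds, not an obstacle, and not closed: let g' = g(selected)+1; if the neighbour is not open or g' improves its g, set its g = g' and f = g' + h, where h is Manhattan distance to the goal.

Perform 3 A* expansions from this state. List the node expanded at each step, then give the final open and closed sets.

step 1: expand (2,5) (f=5, h=4) → closed; open now [(1,5) g=2 f=7, (1,6) g=1 f=7, (2,4) g=2 f=5, (3,5) g=2 f=5, (3,6) g=1 f=5]
step 2: expand (2,4) (f=5, h=3) → closed; open now [(1,4) g=3 f=7, (1,5) g=2 f=7, (1,6) g=1 f=7, (2,3) g=3 f=5, (3,5) g=2 f=5, (3,6) g=1 f=5]
step 3: expand (2,3) (f=5, h=2) → closed; open now [(1,3) g=4 f=7, (1,4) g=3 f=7, (1,5) g=2 f=7, (1,6) g=1 f=7, (2,2) g=4 f=5, (3,3) g=4 f=5, (3,5) g=2 f=5, (3,6) g=1 f=5]

order=[(2,5) → (2,4) → (2,3)]; open=[(1,3) g=4 f=7, (1,4) g=3 f=7, (1,5) g=2 f=7, (1,6) g=1 f=7, (2,2) g=4 f=5, (3,3) g=4 f=5, (3,5) g=2 f=5, (3,6) g=1 f=5]; closed=[(2,3), (2,4), (2,5), (2,6)]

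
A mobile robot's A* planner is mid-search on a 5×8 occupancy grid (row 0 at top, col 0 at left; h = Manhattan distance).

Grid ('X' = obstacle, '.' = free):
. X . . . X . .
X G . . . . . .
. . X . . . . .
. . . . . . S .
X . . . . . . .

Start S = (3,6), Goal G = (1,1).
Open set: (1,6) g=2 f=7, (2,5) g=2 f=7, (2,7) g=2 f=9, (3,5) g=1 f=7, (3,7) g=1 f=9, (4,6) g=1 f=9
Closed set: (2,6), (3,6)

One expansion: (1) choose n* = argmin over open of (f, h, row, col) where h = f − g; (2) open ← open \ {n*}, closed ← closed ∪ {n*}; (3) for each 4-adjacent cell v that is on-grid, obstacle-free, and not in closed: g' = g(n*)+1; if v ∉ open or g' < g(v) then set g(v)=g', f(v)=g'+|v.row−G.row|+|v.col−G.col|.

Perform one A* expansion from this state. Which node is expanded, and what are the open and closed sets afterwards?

step 1: expand (1,6) (f=7, h=5) → closed; open now [(0,6) g=3 f=9, (1,5) g=3 f=7, (1,7) g=3 f=9, (2,5) g=2 f=7, (2,7) g=2 f=9, (3,5) g=1 f=7, (3,7) g=1 f=9, (4,6) g=1 f=9]

expanded=(1,6); open=[(0,6) g=3 f=9, (1,5) g=3 f=7, (1,7) g=3 f=9, (2,5) g=2 f=7, (2,7) g=2 f=9, (3,5) g=1 f=7, (3,7) g=1 f=9, (4,6) g=1 f=9]; closed=[(1,6), (2,6), (3,6)]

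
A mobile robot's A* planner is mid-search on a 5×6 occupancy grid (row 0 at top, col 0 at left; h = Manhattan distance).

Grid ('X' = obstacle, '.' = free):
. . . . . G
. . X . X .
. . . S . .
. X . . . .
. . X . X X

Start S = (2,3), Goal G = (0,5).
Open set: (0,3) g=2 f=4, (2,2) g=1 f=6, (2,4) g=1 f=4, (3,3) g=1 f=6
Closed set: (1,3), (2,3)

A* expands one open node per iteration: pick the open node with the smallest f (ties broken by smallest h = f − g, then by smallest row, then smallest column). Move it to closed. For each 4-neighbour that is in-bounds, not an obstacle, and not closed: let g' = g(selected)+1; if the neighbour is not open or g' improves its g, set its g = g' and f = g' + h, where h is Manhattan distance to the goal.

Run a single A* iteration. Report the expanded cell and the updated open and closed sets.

expanded=(0,3); open=[(0,2) g=3 f=6, (0,4) g=3 f=4, (2,2) g=1 f=6, (2,4) g=1 f=4, (3,3) g=1 f=6]; closed=[(0,3), (1,3), (2,3)]

step 1: expand (0,3) (f=4, h=2) → closed; open now [(0,2) g=3 f=6, (0,4) g=3 f=4, (2,2) g=1 f=6, (2,4) g=1 f=4, (3,3) g=1 f=6]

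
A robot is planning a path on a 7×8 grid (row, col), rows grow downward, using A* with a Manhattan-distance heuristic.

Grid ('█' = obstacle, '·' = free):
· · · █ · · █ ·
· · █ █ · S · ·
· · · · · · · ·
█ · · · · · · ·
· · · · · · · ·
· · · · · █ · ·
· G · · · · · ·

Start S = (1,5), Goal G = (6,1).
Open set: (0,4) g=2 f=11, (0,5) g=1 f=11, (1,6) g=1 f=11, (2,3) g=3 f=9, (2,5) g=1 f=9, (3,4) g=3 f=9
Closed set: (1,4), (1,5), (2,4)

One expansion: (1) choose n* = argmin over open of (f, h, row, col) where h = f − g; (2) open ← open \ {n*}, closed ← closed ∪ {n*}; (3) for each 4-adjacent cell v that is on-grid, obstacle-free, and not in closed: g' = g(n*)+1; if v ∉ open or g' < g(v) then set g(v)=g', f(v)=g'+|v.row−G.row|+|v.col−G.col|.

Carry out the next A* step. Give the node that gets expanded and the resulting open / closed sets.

expanded=(2,3); open=[(0,4) g=2 f=11, (0,5) g=1 f=11, (1,6) g=1 f=11, (2,2) g=4 f=9, (2,5) g=1 f=9, (3,3) g=4 f=9, (3,4) g=3 f=9]; closed=[(1,4), (1,5), (2,3), (2,4)]

step 1: expand (2,3) (f=9, h=6) → closed; open now [(0,4) g=2 f=11, (0,5) g=1 f=11, (1,6) g=1 f=11, (2,2) g=4 f=9, (2,5) g=1 f=9, (3,3) g=4 f=9, (3,4) g=3 f=9]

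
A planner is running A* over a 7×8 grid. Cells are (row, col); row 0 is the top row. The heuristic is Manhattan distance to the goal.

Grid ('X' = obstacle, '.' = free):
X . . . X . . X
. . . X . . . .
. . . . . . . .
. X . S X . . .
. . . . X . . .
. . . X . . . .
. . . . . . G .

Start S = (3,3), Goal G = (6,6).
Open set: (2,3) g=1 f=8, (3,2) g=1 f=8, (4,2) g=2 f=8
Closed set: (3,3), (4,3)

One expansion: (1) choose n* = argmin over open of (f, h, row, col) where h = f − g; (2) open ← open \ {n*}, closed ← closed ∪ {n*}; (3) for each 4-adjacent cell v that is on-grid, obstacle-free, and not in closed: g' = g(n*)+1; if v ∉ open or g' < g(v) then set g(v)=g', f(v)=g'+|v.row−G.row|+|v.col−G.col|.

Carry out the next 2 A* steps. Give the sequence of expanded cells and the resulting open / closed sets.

order=[(4,2) → (5,2)]; open=[(2,3) g=1 f=8, (3,2) g=1 f=8, (4,1) g=3 f=10, (5,1) g=4 f=10, (6,2) g=4 f=8]; closed=[(3,3), (4,2), (4,3), (5,2)]

step 1: expand (4,2) (f=8, h=6) → closed; open now [(2,3) g=1 f=8, (3,2) g=1 f=8, (4,1) g=3 f=10, (5,2) g=3 f=8]
step 2: expand (5,2) (f=8, h=5) → closed; open now [(2,3) g=1 f=8, (3,2) g=1 f=8, (4,1) g=3 f=10, (5,1) g=4 f=10, (6,2) g=4 f=8]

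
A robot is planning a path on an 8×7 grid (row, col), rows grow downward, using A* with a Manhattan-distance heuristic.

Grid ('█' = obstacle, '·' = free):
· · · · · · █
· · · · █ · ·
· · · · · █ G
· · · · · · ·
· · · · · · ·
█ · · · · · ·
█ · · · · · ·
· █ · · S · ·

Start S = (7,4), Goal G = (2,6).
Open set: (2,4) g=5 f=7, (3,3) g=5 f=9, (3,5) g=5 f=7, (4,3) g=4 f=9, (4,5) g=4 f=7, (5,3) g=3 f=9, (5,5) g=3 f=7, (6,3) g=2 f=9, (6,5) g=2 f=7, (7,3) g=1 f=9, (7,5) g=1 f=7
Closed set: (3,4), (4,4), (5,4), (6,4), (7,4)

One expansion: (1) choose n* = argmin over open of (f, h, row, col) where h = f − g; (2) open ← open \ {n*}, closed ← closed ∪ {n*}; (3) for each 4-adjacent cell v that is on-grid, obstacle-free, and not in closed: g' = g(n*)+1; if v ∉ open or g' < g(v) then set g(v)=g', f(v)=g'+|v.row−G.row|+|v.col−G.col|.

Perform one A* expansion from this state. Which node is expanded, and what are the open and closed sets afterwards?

expanded=(2,4); open=[(2,3) g=6 f=9, (3,3) g=5 f=9, (3,5) g=5 f=7, (4,3) g=4 f=9, (4,5) g=4 f=7, (5,3) g=3 f=9, (5,5) g=3 f=7, (6,3) g=2 f=9, (6,5) g=2 f=7, (7,3) g=1 f=9, (7,5) g=1 f=7]; closed=[(2,4), (3,4), (4,4), (5,4), (6,4), (7,4)]

step 1: expand (2,4) (f=7, h=2) → closed; open now [(2,3) g=6 f=9, (3,3) g=5 f=9, (3,5) g=5 f=7, (4,3) g=4 f=9, (4,5) g=4 f=7, (5,3) g=3 f=9, (5,5) g=3 f=7, (6,3) g=2 f=9, (6,5) g=2 f=7, (7,3) g=1 f=9, (7,5) g=1 f=7]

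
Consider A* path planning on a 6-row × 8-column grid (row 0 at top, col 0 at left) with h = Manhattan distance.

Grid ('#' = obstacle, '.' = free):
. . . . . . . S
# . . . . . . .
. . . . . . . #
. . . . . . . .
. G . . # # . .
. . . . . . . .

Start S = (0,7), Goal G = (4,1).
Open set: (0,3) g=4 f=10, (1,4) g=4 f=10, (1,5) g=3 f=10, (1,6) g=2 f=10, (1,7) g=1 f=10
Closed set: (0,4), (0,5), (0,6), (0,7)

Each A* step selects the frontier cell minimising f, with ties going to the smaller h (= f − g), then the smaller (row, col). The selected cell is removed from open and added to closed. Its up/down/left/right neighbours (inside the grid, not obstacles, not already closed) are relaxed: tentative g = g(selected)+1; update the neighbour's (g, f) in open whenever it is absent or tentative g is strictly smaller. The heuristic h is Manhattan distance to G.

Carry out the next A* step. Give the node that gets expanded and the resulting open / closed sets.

step 1: expand (0,3) (f=10, h=6) → closed; open now [(0,2) g=5 f=10, (1,3) g=5 f=10, (1,4) g=4 f=10, (1,5) g=3 f=10, (1,6) g=2 f=10, (1,7) g=1 f=10]

expanded=(0,3); open=[(0,2) g=5 f=10, (1,3) g=5 f=10, (1,4) g=4 f=10, (1,5) g=3 f=10, (1,6) g=2 f=10, (1,7) g=1 f=10]; closed=[(0,3), (0,4), (0,5), (0,6), (0,7)]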